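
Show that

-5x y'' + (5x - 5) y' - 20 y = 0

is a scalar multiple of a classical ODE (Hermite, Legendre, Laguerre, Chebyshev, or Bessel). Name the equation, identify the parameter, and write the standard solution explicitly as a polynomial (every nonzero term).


All three coefficients share the factor -5; dividing through by -5 gives  x y'' + (1 - x) y' + 4 y = 0.
This matches the Laguerre equation x y'' + (1 - x) y' + n y = 0 with n = 4; the polynomial solution is L_4(x).
With y = sum_k a_k x^k, matching x^k gives (k+1)k a_{k+1} + (k+1) a_{k+1} - k a_k + n a_k = 0, i.e. (k+1)^2 a_{k+1} = (k - n) a_k = (k - 4) a_k. The right side vanishes at k = 4, so the series terminates at degree 4.
Standard normalization L_n(0) = 1 gives a_0 = 1. Work upward with a_{k+1} = (k - 4) a_k / (k+1)^2:
  a_1 = (0 - 4)(1) / 1^2 = -4/1 = -4
  a_2 = (1 - 4)(-4) / 2^2 = 12/4 = 3
  a_3 = (2 - 4)(3) / 3^2 = -6/9 = -2/3
  a_4 = (3 - 4)(-2/3) / 4^2 = (2/3)/16 = 1/24
Hence L_4(x) = x^4/24 - 2 x^3/3 + 3 x^2 - 4 x + 1.

L_4(x); series = x^4/24 - 2 x^3/3 + 3 x^2 - 4 x + 1


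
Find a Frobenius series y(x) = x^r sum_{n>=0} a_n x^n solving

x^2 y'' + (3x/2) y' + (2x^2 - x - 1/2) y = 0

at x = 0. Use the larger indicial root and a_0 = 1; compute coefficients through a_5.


Write in Frobenius form y'' + (p(x)/x) y' + (q(x)/x^2) y = 0:
  p(x) = 3/2,  q(x) = 2x^2 - x - 1/2.
Indicial equation: r(r-1) + (3/2) r + (-1/2) = 0 -> roots r_1 = 1/2, r_2 = -1.
Take r = r_1 = 1/2. Let y(x) = x^r sum_{n>=0} a_n x^n with a_0 = 1.
Substitute y = x^r sum a_n x^n and match x^{r+n}. The recurrence is
  D(n) a_n - 1 a_{n-1} + 2 a_{n-2} = 0,  where D(n) = (r+n)(r+n-1) + (3/2)(r+n) + (-1/2).
  a_n = [1 a_{n-1} - 2 a_{n-2}] / D(n).
Since the indicial polynomial factors as (r - r_1)(r - r_2), D(n) = (r_1 + n - r_1)(r_1 + n - r_2) = n(n + 3/2).
Evaluating step by step (a_0 = 1):
  n = 1: D(1) = 1(1 + 3/2) = 5/2; numerator = 1(1) = 1; a_1 = (1)/(5/2) = 2/5
  n = 2: D(2) = 2(2 + 3/2) = 7; numerator = 1(2/5) - 2(1) = -8/5; a_2 = (-8/5)/(7) = -8/35
  n = 3: D(3) = 3(3 + 3/2) = 27/2; numerator = 1(-8/35) - 2(2/5) = -36/35; a_3 = (-36/35)/(27/2) = -8/105
  n = 4: D(4) = 4(4 + 3/2) = 22; numerator = 1(-8/105) - 2(-8/35) = 8/21; a_4 = (8/21)/(22) = 4/231
  n = 5: D(5) = 5(5 + 3/2) = 65/2; numerator = 1(4/231) - 2(-8/105) = 28/165; a_5 = (28/165)/(65/2) = 56/10725

r = 1/2; a_0 = 1; a_1 = 2/5; a_2 = -8/35; a_3 = -8/105; a_4 = 4/231; a_5 = 56/10725


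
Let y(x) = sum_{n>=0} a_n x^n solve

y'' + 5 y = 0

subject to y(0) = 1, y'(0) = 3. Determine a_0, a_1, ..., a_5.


Ansatz: y(x) = sum_{n>=0} a_n x^n, so y'(x) = sum_{n>=1} n a_n x^(n-1) and y''(x) = sum_{n>=2} n(n-1) a_n x^(n-2).
Substitute into P(x) y'' + Q(x) y' + R(x) y = 0 with P(x) = 1, Q(x) = 0, R(x) = 5, and match powers of x.
Initial conditions: a_0 = 1, a_1 = 3.
Setting the coefficient of each power of x to zero and solving order by order (substituting the coefficients already found):
  x^0: 2 a_2 + 5 a_0 = 0  ->  2 a_2 = -5 a_0 = -5  ->  a_2 = -5/2
  x^1: 6 a_3 + 5 a_1 = 0  ->  6 a_3 = -5 a_1 = -15  ->  a_3 = -5/2
  x^2: 12 a_4 + 5 a_2 = 0  ->  12 a_4 = -5 a_2 = 25/2  ->  a_4 = 25/24
  x^3: 20 a_5 + 5 a_3 = 0  ->  20 a_5 = -5 a_3 = 25/2  ->  a_5 = 5/8
Truncated series: y(x) = 1 + 3 x - (5/2) x^2 - (5/2) x^3 + (25/24) x^4 + (5/8) x^5 + O(x^6).

a_0 = 1; a_1 = 3; a_2 = -5/2; a_3 = -5/2; a_4 = 25/24; a_5 = 5/8


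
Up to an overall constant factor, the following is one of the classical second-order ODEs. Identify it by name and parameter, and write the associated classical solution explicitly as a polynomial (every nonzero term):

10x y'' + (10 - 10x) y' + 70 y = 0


All three coefficients share the factor 10; dividing through by 10 gives  x y'' + (1 - x) y' + 7 y = 0.
This matches the Laguerre equation x y'' + (1 - x) y' + n y = 0 with n = 7; the polynomial solution is L_7(x).
With y = sum_k a_k x^k, matching x^k gives (k+1)k a_{k+1} + (k+1) a_{k+1} - k a_k + n a_k = 0, i.e. (k+1)^2 a_{k+1} = (k - n) a_k = (k - 7) a_k. The right side vanishes at k = 7, so the series terminates at degree 7.
Standard normalization L_n(0) = 1 gives a_0 = 1. Work upward with a_{k+1} = (k - 7) a_k / (k+1)^2:
  a_1 = (0 - 7)(1) / 1^2 = -7/1 = -7
  a_2 = (1 - 7)(-7) / 2^2 = 42/4 = 21/2
  a_3 = (2 - 7)(21/2) / 3^2 = (-105/2)/9 = -35/6
  a_4 = (3 - 7)(-35/6) / 4^2 = (70/3)/16 = 35/24
  a_5 = (4 - 7)(35/24) / 5^2 = (-35/8)/25 = -7/40
  a_6 = (5 - 7)(-7/40) / 6^2 = (7/20)/36 = 7/720
  a_7 = (6 - 7)(7/720) / 7^2 = (-7/720)/49 = -1/5040
Hence L_7(x) = -x^7/5040 + 7 x^6/720 - 7 x^5/40 + 35 x^4/24 - 35 x^3/6 + 21 x^2/2 - 7 x + 1.

L_7(x); series = -x^7/5040 + 7 x^6/720 - 7 x^5/40 + 35 x^4/24 - 35 x^3/6 + 21 x^2/2 - 7 x + 1


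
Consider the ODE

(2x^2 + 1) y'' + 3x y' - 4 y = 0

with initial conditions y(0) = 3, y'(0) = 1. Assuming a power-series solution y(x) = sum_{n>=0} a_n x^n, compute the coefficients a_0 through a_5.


Ansatz: y(x) = sum_{n>=0} a_n x^n, so y'(x) = sum_{n>=1} n a_n x^(n-1) and y''(x) = sum_{n>=2} n(n-1) a_n x^(n-2).
Substitute into P(x) y'' + Q(x) y' + R(x) y = 0 with P(x) = 2x^2 + 1, Q(x) = 3x, R(x) = -4, and match powers of x.
Initial conditions: a_0 = 3, a_1 = 1.
Setting the coefficient of each power of x to zero and solving order by order (substituting the coefficients already found):
  x^0: 2 a_2 - 4 a_0 = 0  ->  2 a_2 = 4 a_0 = 12  ->  a_2 = 6
  x^1: 6 a_3 - a_1 = 0  ->  6 a_3 = a_1 = 1  ->  a_3 = 1/6
  x^2: 12 a_4 + 6 a_2 = 0  ->  12 a_4 = -6 a_2 = -36  ->  a_4 = -3
  x^3: 20 a_5 + 17 a_3 = 0  ->  20 a_5 = -17 a_3 = -17/6  ->  a_5 = -17/120
Truncated series: y(x) = 3 + x + 6 x^2 + (1/6) x^3 - 3 x^4 - (17/120) x^5 + O(x^6).

a_0 = 3; a_1 = 1; a_2 = 6; a_3 = 1/6; a_4 = -3; a_5 = -17/120


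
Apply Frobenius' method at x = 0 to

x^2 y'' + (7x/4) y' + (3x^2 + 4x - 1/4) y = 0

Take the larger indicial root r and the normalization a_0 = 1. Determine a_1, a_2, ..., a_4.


Write in Frobenius form y'' + (p(x)/x) y' + (q(x)/x^2) y = 0:
  p(x) = 7/4,  q(x) = 3x^2 + 4x - 1/4.
Indicial equation: r(r-1) + (7/4) r + (-1/4) = 0 -> roots r_1 = 1/4, r_2 = -1.
Take r = r_1 = 1/4. Let y(x) = x^r sum_{n>=0} a_n x^n with a_0 = 1.
Substitute y = x^r sum a_n x^n and match x^{r+n}. The recurrence is
  D(n) a_n + 4 a_{n-1} + 3 a_{n-2} = 0,  where D(n) = (r+n)(r+n-1) + (7/4)(r+n) + (-1/4).
  a_n = [-4 a_{n-1} - 3 a_{n-2}] / D(n).
Since the indicial polynomial factors as (r - r_1)(r - r_2), D(n) = (r_1 + n - r_1)(r_1 + n - r_2) = n(n + 5/4).
Evaluating step by step (a_0 = 1):
  n = 1: D(1) = 1(1 + 5/4) = 9/4; numerator = -4(1) = -4; a_1 = (-4)/(9/4) = -16/9
  n = 2: D(2) = 2(2 + 5/4) = 13/2; numerator = -4(-16/9) - 3(1) = 37/9; a_2 = (37/9)/(13/2) = 74/117
  n = 3: D(3) = 3(3 + 5/4) = 51/4; numerator = -4(74/117) - 3(-16/9) = 328/117; a_3 = (328/117)/(51/4) = 1312/5967
  n = 4: D(4) = 4(4 + 5/4) = 21; numerator = -4(1312/5967) - 3(74/117) = -16570/5967; a_4 = (-16570/5967)/(21) = -16570/125307

r = 1/4; a_0 = 1; a_1 = -16/9; a_2 = 74/117; a_3 = 1312/5967; a_4 = -16570/125307


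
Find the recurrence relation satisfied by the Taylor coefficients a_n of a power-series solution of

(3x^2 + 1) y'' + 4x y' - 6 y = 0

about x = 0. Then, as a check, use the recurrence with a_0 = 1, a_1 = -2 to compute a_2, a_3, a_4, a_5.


Substitute y = sum_n a_n x^n.
(1 + 3 x^2) y'' contributes (n+2)(n+1) a_{n+2} + 3 n(n-1) a_n at x^n.
4 x y'(x) contributes 4 n a_n at x^n.
-6 y(x) contributes -6 a_n at x^n.
Matching x^n: (n+2)(n+1) a_{n+2} + (3 n(n-1) + 4 n - 6) a_n = 0.
Thus a_{n+2} = (-3 n(n-1) - 4 n + 6) / ((n+1)(n+2)) * a_n.

Check with a_0 = 1, a_1 = -2 (apply the recurrence for n = 0, 1, 2, 3): a_0 = 1, a_1 = -2, a_2 = 3, a_3 = -2/3, a_4 = -2, a_5 = 4/5.

a_(n+2) = (-3 n(n-1) - 4 n + 6) / ((n+1)(n+2)) * a_n; check: a_0 = 1, a_1 = -2, a_2 = 3, a_3 = -2/3, a_4 = -2, a_5 = 4/5


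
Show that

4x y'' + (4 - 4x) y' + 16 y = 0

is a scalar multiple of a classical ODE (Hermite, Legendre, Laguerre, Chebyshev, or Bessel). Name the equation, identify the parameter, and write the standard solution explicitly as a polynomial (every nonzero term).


All three coefficients share the factor 4; dividing through by 4 gives  x y'' + (1 - x) y' + 4 y = 0.
This matches the Laguerre equation x y'' + (1 - x) y' + n y = 0 with n = 4; the polynomial solution is L_4(x).
With y = sum_k a_k x^k, matching x^k gives (k+1)k a_{k+1} + (k+1) a_{k+1} - k a_k + n a_k = 0, i.e. (k+1)^2 a_{k+1} = (k - n) a_k = (k - 4) a_k. The right side vanishes at k = 4, so the series terminates at degree 4.
Standard normalization L_n(0) = 1 gives a_0 = 1. Work upward with a_{k+1} = (k - 4) a_k / (k+1)^2:
  a_1 = (0 - 4)(1) / 1^2 = -4/1 = -4
  a_2 = (1 - 4)(-4) / 2^2 = 12/4 = 3
  a_3 = (2 - 4)(3) / 3^2 = -6/9 = -2/3
  a_4 = (3 - 4)(-2/3) / 4^2 = (2/3)/16 = 1/24
Hence L_4(x) = x^4/24 - 2 x^3/3 + 3 x^2 - 4 x + 1.

L_4(x); series = x^4/24 - 2 x^3/3 + 3 x^2 - 4 x + 1


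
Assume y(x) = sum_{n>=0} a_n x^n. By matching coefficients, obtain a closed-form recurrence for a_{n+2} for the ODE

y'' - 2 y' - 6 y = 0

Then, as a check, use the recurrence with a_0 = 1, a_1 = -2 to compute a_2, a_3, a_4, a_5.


Substitute y = sum_n a_n x^n.
y''(x) has coefficient (n+2)(n+1) a_{n+2} at x^n;
-2 y'(x) has coefficient -2 (n+1) a_{n+1} at x^n;
-6 y(x) has coefficient -6 a_n at x^n.
Matching x^n: (n+2)(n+1) a_{n+2} - 2 (n+1) a_{n+1} - 6 a_n = 0.
Thus a_{n+2} = [2 (n+1) a_{n+1} + 6 a_n] / ((n+1)(n+2)).

Check with a_0 = 1, a_1 = -2 (apply the recurrence for n = 0, 1, 2, 3): a_0 = 1, a_1 = -2, a_2 = 1, a_3 = -4/3, a_4 = -1/6, a_5 = -7/15.

a_(n+2) = [2 (n+1) a_(n+1) + 6 a_n] / ((n+1)(n+2)); check: a_0 = 1, a_1 = -2, a_2 = 1, a_3 = -4/3, a_4 = -1/6, a_5 = -7/15


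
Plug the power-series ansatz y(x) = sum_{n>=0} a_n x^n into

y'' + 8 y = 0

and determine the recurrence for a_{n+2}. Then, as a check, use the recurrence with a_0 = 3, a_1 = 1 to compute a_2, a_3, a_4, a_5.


Substitute y = sum_n a_n x^n into y'' + (const) y = 0.
y''(x) = sum_{n>=0} (n+2)(n+1) a_{n+2} x^n.
The ODE becomes sum_n [(n+2)(n+1) a_{n+2} + 8 a_n] x^n = 0.
Setting each coefficient to zero gives the recurrence:
  (n+2)(n+1) a_{n+2} + 8 a_n = 0,
  a_{n+2} = -8 / ((n+1)(n+2)) a_n.

Check with a_0 = 3, a_1 = 1 (apply the recurrence for n = 0, 1, 2, 3): a_0 = 3, a_1 = 1, a_2 = -12, a_3 = -4/3, a_4 = 8, a_5 = 8/15.

a_{n+2} = -8/((n+1)(n+2)) * a_n; check: a_0 = 3, a_1 = 1, a_2 = -12, a_3 = -4/3, a_4 = 8, a_5 = 8/15


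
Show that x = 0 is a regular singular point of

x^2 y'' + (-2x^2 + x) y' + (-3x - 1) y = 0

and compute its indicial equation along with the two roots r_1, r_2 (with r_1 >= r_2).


Divide by x^2 to reach normal form y'' + P_1(x) y' + P_2(x) y = 0 with P_1(x) = -2 + 1/x and P_2(x) = -3/x - 1/x^2.
x = 0 is a singular point because the y'-coefficient -2 + 1/x has a pole at x = 0 and the y-coefficient -3/x - 1/x^2 has a pole at x = 0.
It is a regular singular point because x P_1(x) = p(x) = 1 - 2x and x^2 P_2(x) = q(x) = -3x - 1 are polynomials, hence analytic at x = 0.
p(0) = 1,  q(0) = -1.
Indicial equation: r(r-1) + p(0) r + q(0) = 0, i.e. r^2 + (p(0) - 1) r + q(0) = 0, i.e. r^2 - 1 = 0.
Discriminant: (0)^2 - 4(-1) = 4, so r = (0 ± 2)/2.
Solving: r_1 = 1, r_2 = -1.

indicial: r^2 - 1 = 0; roots r_1 = 1, r_2 = -1


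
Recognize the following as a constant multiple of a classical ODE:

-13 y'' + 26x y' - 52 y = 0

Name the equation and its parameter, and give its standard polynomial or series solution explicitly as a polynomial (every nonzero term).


All three coefficients share the factor -13; dividing through by -13 gives  y'' - 2x y' + 4 y = 0.
This matches the Hermite equation y'' - 2x y' + 2n y = 0 with 2n = 4, so n = 2; the polynomial solution is H_2(x).
With y = sum_k a_k x^k, matching x^k gives (k+2)(k+1) a_{k+2} = 2(k - n) a_k = 2(k - 2) a_k. The right side vanishes at k = 2, so the series with the parity of 2 terminates at degree 2.
Standard normalization: leading coefficient of H_n is 2^n, so a_2 = 2^2 = 4. Work downward with a_k = (k+1)(k+2) a_{k+2} / (2(k - n)):
  a_0 = (1)(2)(4) / (2(0 - 2)) = 8/(-4) = -2
Hence H_2(x) = 4 x^2 - 2.

H_2(x); series = 4 x^2 - 2


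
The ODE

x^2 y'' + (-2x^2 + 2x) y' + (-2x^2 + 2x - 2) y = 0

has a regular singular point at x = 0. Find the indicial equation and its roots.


Divide by x^2 to reach normal form y'' + P_1(x) y' + P_2(x) y = 0 with P_1(x) = -2 + 2/x and P_2(x) = -2 + 2/x - 2/x^2.
x = 0 is a singular point because the y'-coefficient -2 + 2/x has a pole at x = 0 and the y-coefficient -2 + 2/x - 2/x^2 has a pole at x = 0.
It is a regular singular point because x P_1(x) = p(x) = 2 - 2x and x^2 P_2(x) = q(x) = -2x^2 + 2x - 2 are polynomials, hence analytic at x = 0.
p(0) = 2,  q(0) = -2.
Indicial equation: r(r-1) + p(0) r + q(0) = 0, i.e. r^2 + (p(0) - 1) r + q(0) = 0, i.e. r^2 + 1 r - 2 = 0.
Discriminant: (1)^2 - 4(-2) = 9, so r = (-1 ± 3)/2.
Solving: r_1 = 1, r_2 = -2.

indicial: r^2 + 1 r - 2 = 0; roots r_1 = 1, r_2 = -2


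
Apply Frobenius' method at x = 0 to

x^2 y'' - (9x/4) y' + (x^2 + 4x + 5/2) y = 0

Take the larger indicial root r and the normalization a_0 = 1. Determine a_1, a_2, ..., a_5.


Write in Frobenius form y'' + (p(x)/x) y' + (q(x)/x^2) y = 0:
  p(x) = -9/4,  q(x) = x^2 + 4x + 5/2.
Indicial equation: r(r-1) + (-9/4) r + (5/2) = 0 -> roots r_1 = 2, r_2 = 5/4.
Take r = r_1 = 2. Let y(x) = x^r sum_{n>=0} a_n x^n with a_0 = 1.
Substitute y = x^r sum a_n x^n and match x^{r+n}. The recurrence is
  D(n) a_n + 4 a_{n-1} + 1 a_{n-2} = 0,  where D(n) = (r+n)(r+n-1) + (-9/4)(r+n) + (5/2).
  a_n = [-4 a_{n-1} - 1 a_{n-2}] / D(n).
Since the indicial polynomial factors as (r - r_1)(r - r_2), D(n) = (r_1 + n - r_1)(r_1 + n - r_2) = n(n + 3/4).
Evaluating step by step (a_0 = 1):
  n = 1: D(1) = 1(1 + 3/4) = 7/4; numerator = -4(1) = -4; a_1 = (-4)/(7/4) = -16/7
  n = 2: D(2) = 2(2 + 3/4) = 11/2; numerator = -4(-16/7) - 1(1) = 57/7; a_2 = (57/7)/(11/2) = 114/77
  n = 3: D(3) = 3(3 + 3/4) = 45/4; numerator = -4(114/77) - 1(-16/7) = -40/11; a_3 = (-40/11)/(45/4) = -32/99
  n = 4: D(4) = 4(4 + 3/4) = 19; numerator = -4(-32/99) - 1(114/77) = -130/693; a_4 = (-130/693)/(19) = -130/13167
  n = 5: D(5) = 5(5 + 3/4) = 115/4; numerator = -4(-130/13167) - 1(-32/99) = 1592/4389; a_5 = (1592/4389)/(115/4) = 6368/504735

r = 2; a_0 = 1; a_1 = -16/7; a_2 = 114/77; a_3 = -32/99; a_4 = -130/13167; a_5 = 6368/504735


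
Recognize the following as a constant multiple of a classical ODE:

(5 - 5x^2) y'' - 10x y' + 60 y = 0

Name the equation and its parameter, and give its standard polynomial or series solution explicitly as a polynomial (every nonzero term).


All three coefficients share the factor 5; dividing through by 5 gives  (1 - x^2) y'' - 2x y' + 12 y = 0.
This matches the Legendre equation (1 - x^2) y'' - 2x y' + n(n+1) y = 0 (note the -2x y' term) with n(n+1) = 12, so n = 3; the polynomial solution is P_3(x).
With y = sum_k a_k x^k, matching x^k gives (k+2)(k+1) a_{k+2} = [k(k+1) - n(n+1)] a_k = (k - 3)(k + 4) a_k. The right side vanishes at k = 3, so the series with the parity of 3 terminates at degree 3.
Standard normalization (P_n(1) = 1): leading coefficient (2n)!/(2^n (n!)^2) = 720/(8*36) = 5/2, so a_3 = 5/2. Work downward with a_k = (k+1)(k+2) a_{k+2} / ((k - 3)(k + 4)):
  a_1 = (2)(3)(5/2) / ((1 - 3)(1 + 4)) = 15/(-10) = -3/2
Hence P_3(x) = 5 x^3/2 - 3 x/2.

P_3(x); series = 5 x^3/2 - 3 x/2


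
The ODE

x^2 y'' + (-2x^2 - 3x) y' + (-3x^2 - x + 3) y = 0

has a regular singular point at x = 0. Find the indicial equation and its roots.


Divide by x^2 to reach normal form y'' + P_1(x) y' + P_2(x) y = 0 with P_1(x) = -2 - 3/x and P_2(x) = -3 - 1/x + 3/x^2.
x = 0 is a singular point because the y'-coefficient -2 - 3/x has a pole at x = 0 and the y-coefficient -3 - 1/x + 3/x^2 has a pole at x = 0.
It is a regular singular point because x P_1(x) = p(x) = -2x - 3 and x^2 P_2(x) = q(x) = -3x^2 - x + 3 are polynomials, hence analytic at x = 0.
p(0) = -3,  q(0) = 3.
Indicial equation: r(r-1) + p(0) r + q(0) = 0, i.e. r^2 + (p(0) - 1) r + q(0) = 0, i.e. r^2 - 4 r + 3 = 0.
Discriminant: (-4)^2 - 4(3) = 4, so r = (4 ± 2)/2.
Solving: r_1 = 3, r_2 = 1.

indicial: r^2 - 4 r + 3 = 0; roots r_1 = 3, r_2 = 1


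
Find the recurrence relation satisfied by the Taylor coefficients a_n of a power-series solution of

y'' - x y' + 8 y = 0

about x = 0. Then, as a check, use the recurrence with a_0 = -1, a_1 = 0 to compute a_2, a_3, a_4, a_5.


Substitute y = sum_n a_n x^n.
y''(x) has coefficient (n+2)(n+1) a_{n+2} at x^n;
-x y'(x) has coefficient -n a_n at x^n (shift);
8 y(x) has coefficient 8 a_n at x^n.
Matching x^n: (n+2)(n+1) a_{n+2} + (-n + 8) a_n = 0.
Thus a_{n+2} = (n - 8) / ((n+1)(n+2)) * a_n.

Check with a_0 = -1, a_1 = 0 (apply the recurrence for n = 0, 1, 2, 3): a_0 = -1, a_1 = 0, a_2 = 4, a_3 = 0, a_4 = -2, a_5 = 0.

a_(n+2) = (n - 8) / ((n+1)(n+2)) * a_n; check: a_0 = -1, a_1 = 0, a_2 = 4, a_3 = 0, a_4 = -2, a_5 = 0


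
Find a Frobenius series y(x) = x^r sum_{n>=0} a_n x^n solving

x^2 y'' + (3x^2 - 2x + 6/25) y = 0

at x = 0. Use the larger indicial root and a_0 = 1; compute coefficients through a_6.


Write in Frobenius form y'' + (p(x)/x) y' + (q(x)/x^2) y = 0:
  p(x) = 0,  q(x) = 3x^2 - 2x + 6/25.
Indicial equation: r(r-1) + (0) r + (6/25) = 0 -> roots r_1 = 3/5, r_2 = 2/5.
Take r = r_1 = 3/5. Let y(x) = x^r sum_{n>=0} a_n x^n with a_0 = 1.
Substitute y = x^r sum a_n x^n and match x^{r+n}. The recurrence is
  D(n) a_n - 2 a_{n-1} + 3 a_{n-2} = 0,  where D(n) = (r+n)(r+n-1) + (0)(r+n) + (6/25).
  a_n = [2 a_{n-1} - 3 a_{n-2}] / D(n).
Since the indicial polynomial factors as (r - r_1)(r - r_2), D(n) = (r_1 + n - r_1)(r_1 + n - r_2) = n(n + 1/5).
Evaluating step by step (a_0 = 1):
  n = 1: D(1) = 1(1 + 1/5) = 6/5; numerator = 2(1) = 2; a_1 = (2)/(6/5) = 5/3
  n = 2: D(2) = 2(2 + 1/5) = 22/5; numerator = 2(5/3) - 3(1) = 1/3; a_2 = (1/3)/(22/5) = 5/66
  n = 3: D(3) = 3(3 + 1/5) = 48/5; numerator = 2(5/66) - 3(5/3) = -160/33; a_3 = (-160/33)/(48/5) = -50/99
  n = 4: D(4) = 4(4 + 1/5) = 84/5; numerator = 2(-50/99) - 3(5/66) = -245/198; a_4 = (-245/198)/(84/5) = -175/2376
  n = 5: D(5) = 5(5 + 1/5) = 26; numerator = 2(-175/2376) - 3(-50/99) = 1625/1188; a_5 = (1625/1188)/(26) = 125/2376
  n = 6: D(6) = 6(6 + 1/5) = 186/5; numerator = 2(125/2376) - 3(-175/2376) = 775/2376; a_6 = (775/2376)/(186/5) = 125/14256

r = 3/5; a_0 = 1; a_1 = 5/3; a_2 = 5/66; a_3 = -50/99; a_4 = -175/2376; a_5 = 125/2376; a_6 = 125/14256


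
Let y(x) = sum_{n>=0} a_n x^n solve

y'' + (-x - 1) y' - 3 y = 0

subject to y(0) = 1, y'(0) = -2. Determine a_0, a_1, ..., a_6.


Ansatz: y(x) = sum_{n>=0} a_n x^n, so y'(x) = sum_{n>=1} n a_n x^(n-1) and y''(x) = sum_{n>=2} n(n-1) a_n x^(n-2).
Substitute into P(x) y'' + Q(x) y' + R(x) y = 0 with P(x) = 1, Q(x) = -x - 1, R(x) = -3, and match powers of x.
Initial conditions: a_0 = 1, a_1 = -2.
Setting the coefficient of each power of x to zero and solving order by order (substituting the coefficients already found):
  x^0: 2 a_2 - a_1 - 3 a_0 = 0  ->  2 a_2 = a_1 + 3 a_0 = 1  ->  a_2 = 1/2
  x^1: 6 a_3 - 2 a_2 - 4 a_1 = 0  ->  6 a_3 = 2 a_2 + 4 a_1 = -7  ->  a_3 = -7/6
  x^2: 12 a_4 - 3 a_3 - 5 a_2 = 0  ->  12 a_4 = 3 a_3 + 5 a_2 = -1  ->  a_4 = -1/12
  x^3: 20 a_5 - 4 a_4 - 6 a_3 = 0  ->  20 a_5 = 4 a_4 + 6 a_3 = -22/3  ->  a_5 = -11/30
  x^4: 30 a_6 - 5 a_5 - 7 a_4 = 0  ->  30 a_6 = 5 a_5 + 7 a_4 = -29/12  ->  a_6 = -29/360
Truncated series: y(x) = 1 - 2 x + (1/2) x^2 - (7/6) x^3 - (1/12) x^4 - (11/30) x^5 - (29/360) x^6 + O(x^7).

a_0 = 1; a_1 = -2; a_2 = 1/2; a_3 = -7/6; a_4 = -1/12; a_5 = -11/30; a_6 = -29/360


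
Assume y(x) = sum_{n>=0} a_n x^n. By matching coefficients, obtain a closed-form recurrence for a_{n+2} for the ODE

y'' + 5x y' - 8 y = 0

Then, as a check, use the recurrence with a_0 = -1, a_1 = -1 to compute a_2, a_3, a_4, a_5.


Substitute y = sum_n a_n x^n.
y''(x) has coefficient (n+2)(n+1) a_{n+2} at x^n;
5 x y'(x) has coefficient 5 n a_n at x^n (shift);
-8 y(x) has coefficient -8 a_n at x^n.
Matching x^n: (n+2)(n+1) a_{n+2} + (5n - 8) a_n = 0.
Thus a_{n+2} = (-5n + 8) / ((n+1)(n+2)) * a_n.

Check with a_0 = -1, a_1 = -1 (apply the recurrence for n = 0, 1, 2, 3): a_0 = -1, a_1 = -1, a_2 = -4, a_3 = -1/2, a_4 = 2/3, a_5 = 7/40.

a_(n+2) = (-5n + 8) / ((n+1)(n+2)) * a_n; check: a_0 = -1, a_1 = -1, a_2 = -4, a_3 = -1/2, a_4 = 2/3, a_5 = 7/40


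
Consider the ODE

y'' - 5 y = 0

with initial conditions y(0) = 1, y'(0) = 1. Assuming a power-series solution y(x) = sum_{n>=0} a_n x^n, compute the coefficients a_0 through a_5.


Ansatz: y(x) = sum_{n>=0} a_n x^n, so y'(x) = sum_{n>=1} n a_n x^(n-1) and y''(x) = sum_{n>=2} n(n-1) a_n x^(n-2).
Substitute into P(x) y'' + Q(x) y' + R(x) y = 0 with P(x) = 1, Q(x) = 0, R(x) = -5, and match powers of x.
Initial conditions: a_0 = 1, a_1 = 1.
Setting the coefficient of each power of x to zero and solving order by order (substituting the coefficients already found):
  x^0: 2 a_2 - 5 a_0 = 0  ->  2 a_2 = 5 a_0 = 5  ->  a_2 = 5/2
  x^1: 6 a_3 - 5 a_1 = 0  ->  6 a_3 = 5 a_1 = 5  ->  a_3 = 5/6
  x^2: 12 a_4 - 5 a_2 = 0  ->  12 a_4 = 5 a_2 = 25/2  ->  a_4 = 25/24
  x^3: 20 a_5 - 5 a_3 = 0  ->  20 a_5 = 5 a_3 = 25/6  ->  a_5 = 5/24
Truncated series: y(x) = 1 + x + (5/2) x^2 + (5/6) x^3 + (25/24) x^4 + (5/24) x^5 + O(x^6).

a_0 = 1; a_1 = 1; a_2 = 5/2; a_3 = 5/6; a_4 = 25/24; a_5 = 5/24


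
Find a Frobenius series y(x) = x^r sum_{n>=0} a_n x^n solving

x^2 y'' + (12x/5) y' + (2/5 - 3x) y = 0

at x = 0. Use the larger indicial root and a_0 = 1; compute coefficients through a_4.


Write in Frobenius form y'' + (p(x)/x) y' + (q(x)/x^2) y = 0:
  p(x) = 12/5,  q(x) = 2/5 - 3x.
Indicial equation: r(r-1) + (12/5) r + (2/5) = 0 -> roots r_1 = -2/5, r_2 = -1.
Take r = r_1 = -2/5. Let y(x) = x^r sum_{n>=0} a_n x^n with a_0 = 1.
Substitute y = x^r sum a_n x^n and match x^{r+n}. The recurrence is
  D(n) a_n - 3 a_{n-1} = 0,  where D(n) = (r+n)(r+n-1) + (12/5)(r+n) + (2/5).
  a_n = 3 / D(n) * a_{n-1}.
Since the indicial polynomial factors as (r - r_1)(r - r_2), D(n) = (r_1 + n - r_1)(r_1 + n - r_2) = n(n + 3/5).
Evaluating step by step (a_0 = 1):
  n = 1: D(1) = 1(1 + 3/5) = 8/5; numerator = 3(1) = 3; a_1 = (3)/(8/5) = 15/8
  n = 2: D(2) = 2(2 + 3/5) = 26/5; numerator = 3(15/8) = 45/8; a_2 = (45/8)/(26/5) = 225/208
  n = 3: D(3) = 3(3 + 3/5) = 54/5; numerator = 3(225/208) = 675/208; a_3 = (675/208)/(54/5) = 125/416
  n = 4: D(4) = 4(4 + 3/5) = 92/5; numerator = 3(125/416) = 375/416; a_4 = (375/416)/(92/5) = 1875/38272

r = -2/5; a_0 = 1; a_1 = 15/8; a_2 = 225/208; a_3 = 125/416; a_4 = 1875/38272


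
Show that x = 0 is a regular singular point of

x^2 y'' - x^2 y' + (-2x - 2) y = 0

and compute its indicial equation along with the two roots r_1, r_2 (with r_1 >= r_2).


Divide by x^2 to reach normal form y'' + P_1(x) y' + P_2(x) y = 0 with P_1(x) = -1 and P_2(x) = -2/x - 2/x^2.
x = 0 is a singular point because the y-coefficient -2/x - 2/x^2 has a pole at x = 0.
It is a regular singular point because x P_1(x) = p(x) = -x and x^2 P_2(x) = q(x) = -2x - 2 are polynomials, hence analytic at x = 0.
p(0) = 0,  q(0) = -2.
Indicial equation: r(r-1) + p(0) r + q(0) = 0, i.e. r^2 + (p(0) - 1) r + q(0) = 0, i.e. r^2 - 1 r - 2 = 0.
Discriminant: (-1)^2 - 4(-2) = 9, so r = (1 ± 3)/2.
Solving: r_1 = 2, r_2 = -1.

indicial: r^2 - 1 r - 2 = 0; roots r_1 = 2, r_2 = -1


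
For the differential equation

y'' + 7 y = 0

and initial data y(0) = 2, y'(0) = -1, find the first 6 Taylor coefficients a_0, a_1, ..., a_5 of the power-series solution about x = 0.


Ansatz: y(x) = sum_{n>=0} a_n x^n, so y'(x) = sum_{n>=1} n a_n x^(n-1) and y''(x) = sum_{n>=2} n(n-1) a_n x^(n-2).
Substitute into P(x) y'' + Q(x) y' + R(x) y = 0 with P(x) = 1, Q(x) = 0, R(x) = 7, and match powers of x.
Initial conditions: a_0 = 2, a_1 = -1.
Setting the coefficient of each power of x to zero and solving order by order (substituting the coefficients already found):
  x^0: 2 a_2 + 7 a_0 = 0  ->  2 a_2 = -7 a_0 = -14  ->  a_2 = -7
  x^1: 6 a_3 + 7 a_1 = 0  ->  6 a_3 = -7 a_1 = 7  ->  a_3 = 7/6
  x^2: 12 a_4 + 7 a_2 = 0  ->  12 a_4 = -7 a_2 = 49  ->  a_4 = 49/12
  x^3: 20 a_5 + 7 a_3 = 0  ->  20 a_5 = -7 a_3 = -49/6  ->  a_5 = -49/120
Truncated series: y(x) = 2 - x - 7 x^2 + (7/6) x^3 + (49/12) x^4 - (49/120) x^5 + O(x^6).

a_0 = 2; a_1 = -1; a_2 = -7; a_3 = 7/6; a_4 = 49/12; a_5 = -49/120


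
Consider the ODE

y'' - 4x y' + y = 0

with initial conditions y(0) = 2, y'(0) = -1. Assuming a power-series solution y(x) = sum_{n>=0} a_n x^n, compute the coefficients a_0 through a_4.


Ansatz: y(x) = sum_{n>=0} a_n x^n, so y'(x) = sum_{n>=1} n a_n x^(n-1) and y''(x) = sum_{n>=2} n(n-1) a_n x^(n-2).
Substitute into P(x) y'' + Q(x) y' + R(x) y = 0 with P(x) = 1, Q(x) = -4x, R(x) = 1, and match powers of x.
Initial conditions: a_0 = 2, a_1 = -1.
Setting the coefficient of each power of x to zero and solving order by order (substituting the coefficients already found):
  x^0: 2 a_2 + a_0 = 0  ->  2 a_2 = -a_0 = -2  ->  a_2 = -1
  x^1: 6 a_3 - 3 a_1 = 0  ->  6 a_3 = 3 a_1 = -3  ->  a_3 = -1/2
  x^2: 12 a_4 - 7 a_2 = 0  ->  12 a_4 = 7 a_2 = -7  ->  a_4 = -7/12
Truncated series: y(x) = 2 - x - x^2 - (1/2) x^3 - (7/12) x^4 + O(x^5).

a_0 = 2; a_1 = -1; a_2 = -1; a_3 = -1/2; a_4 = -7/12


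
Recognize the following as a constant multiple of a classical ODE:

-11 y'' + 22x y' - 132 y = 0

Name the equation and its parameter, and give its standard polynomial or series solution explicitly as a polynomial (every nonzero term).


All three coefficients share the factor -11; dividing through by -11 gives  y'' - 2x y' + 12 y = 0.
This matches the Hermite equation y'' - 2x y' + 2n y = 0 with 2n = 12, so n = 6; the polynomial solution is H_6(x).
With y = sum_k a_k x^k, matching x^k gives (k+2)(k+1) a_{k+2} = 2(k - n) a_k = 2(k - 6) a_k. The right side vanishes at k = 6, so the series with the parity of 6 terminates at degree 6.
Standard normalization: leading coefficient of H_n is 2^n, so a_6 = 2^6 = 64. Work downward with a_k = (k+1)(k+2) a_{k+2} / (2(k - n)):
  a_4 = (5)(6)(64) / (2(4 - 6)) = 1920/(-4) = -480
  a_2 = (3)(4)(-480) / (2(2 - 6)) = -5760/(-8) = 720
  a_0 = (1)(2)(720) / (2(0 - 6)) = 1440/(-12) = -120
Hence H_6(x) = 64 x^6 - 480 x^4 + 720 x^2 - 120.

H_6(x); series = 64 x^6 - 480 x^4 + 720 x^2 - 120


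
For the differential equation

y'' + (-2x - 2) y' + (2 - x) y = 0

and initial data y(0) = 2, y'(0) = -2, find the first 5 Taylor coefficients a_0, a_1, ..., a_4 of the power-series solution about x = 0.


Ansatz: y(x) = sum_{n>=0} a_n x^n, so y'(x) = sum_{n>=1} n a_n x^(n-1) and y''(x) = sum_{n>=2} n(n-1) a_n x^(n-2).
Substitute into P(x) y'' + Q(x) y' + R(x) y = 0 with P(x) = 1, Q(x) = -2x - 2, R(x) = 2 - x, and match powers of x.
Initial conditions: a_0 = 2, a_1 = -2.
Setting the coefficient of each power of x to zero and solving order by order (substituting the coefficients already found):
  x^0: 2 a_2 - 2 a_1 + 2 a_0 = 0  ->  2 a_2 = 2 a_1 - 2 a_0 = -8  ->  a_2 = -4
  x^1: 6 a_3 - 4 a_2 - a_0 = 0  ->  6 a_3 = 4 a_2 + a_0 = -14  ->  a_3 = -7/3
  x^2: 12 a_4 - 6 a_3 - 2 a_2 - a_1 = 0  ->  12 a_4 = 6 a_3 + 2 a_2 + a_1 = -24  ->  a_4 = -2
Truncated series: y(x) = 2 - 2 x - 4 x^2 - (7/3) x^3 - 2 x^4 + O(x^5).

a_0 = 2; a_1 = -2; a_2 = -4; a_3 = -7/3; a_4 = -2


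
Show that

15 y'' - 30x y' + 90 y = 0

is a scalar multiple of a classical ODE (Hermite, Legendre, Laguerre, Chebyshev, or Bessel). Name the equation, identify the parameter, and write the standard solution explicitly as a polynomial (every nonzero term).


All three coefficients share the factor 15; dividing through by 15 gives  y'' - 2x y' + 6 y = 0.
This matches the Hermite equation y'' - 2x y' + 2n y = 0 with 2n = 6, so n = 3; the polynomial solution is H_3(x).
With y = sum_k a_k x^k, matching x^k gives (k+2)(k+1) a_{k+2} = 2(k - n) a_k = 2(k - 3) a_k. The right side vanishes at k = 3, so the series with the parity of 3 terminates at degree 3.
Standard normalization: leading coefficient of H_n is 2^n, so a_3 = 2^3 = 8. Work downward with a_k = (k+1)(k+2) a_{k+2} / (2(k - n)):
  a_1 = (2)(3)(8) / (2(1 - 3)) = 48/(-4) = -12
Hence H_3(x) = 8 x^3 - 12 x.

H_3(x); series = 8 x^3 - 12 x


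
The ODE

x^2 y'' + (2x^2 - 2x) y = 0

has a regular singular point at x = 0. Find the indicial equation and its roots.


Divide by x^2 to reach normal form y'' + P_1(x) y' + P_2(x) y = 0 with P_1(x) = 0 and P_2(x) = 2 - 2/x.
x = 0 is a singular point because the y-coefficient 2 - 2/x has a pole at x = 0.
It is a regular singular point because x P_1(x) = p(x) = 0 and x^2 P_2(x) = q(x) = 2x^2 - 2x are polynomials, hence analytic at x = 0.
p(0) = 0,  q(0) = 0.
Indicial equation: r(r-1) + p(0) r + q(0) = 0, i.e. r^2 + (p(0) - 1) r + q(0) = 0, i.e. r^2 - 1 r = 0.
Discriminant: (-1)^2 - 4(0) = 1, so r = (1 ± 1)/2.
Solving: r_1 = 1, r_2 = 0.

indicial: r^2 - 1 r = 0; roots r_1 = 1, r_2 = 0


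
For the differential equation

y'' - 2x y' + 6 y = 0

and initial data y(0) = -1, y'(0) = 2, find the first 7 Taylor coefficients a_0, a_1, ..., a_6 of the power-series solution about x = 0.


Ansatz: y(x) = sum_{n>=0} a_n x^n, so y'(x) = sum_{n>=1} n a_n x^(n-1) and y''(x) = sum_{n>=2} n(n-1) a_n x^(n-2).
Substitute into P(x) y'' + Q(x) y' + R(x) y = 0 with P(x) = 1, Q(x) = -2x, R(x) = 6, and match powers of x.
Initial conditions: a_0 = -1, a_1 = 2.
Setting the coefficient of each power of x to zero and solving order by order (substituting the coefficients already found):
  x^0: 2 a_2 + 6 a_0 = 0  ->  2 a_2 = -6 a_0 = 6  ->  a_2 = 3
  x^1: 6 a_3 + 4 a_1 = 0  ->  6 a_3 = -4 a_1 = -8  ->  a_3 = -4/3
  x^2: 12 a_4 + 2 a_2 = 0  ->  12 a_4 = -2 a_2 = -6  ->  a_4 = -1/2
  x^3: 20 a_5 = 0  ->  a_5 = 0
  x^4: 30 a_6 - 2 a_4 = 0  ->  30 a_6 = 2 a_4 = -1  ->  a_6 = -1/30
Truncated series: y(x) = -1 + 2 x + 3 x^2 - (4/3) x^3 - (1/2) x^4 - (1/30) x^6 + O(x^7).

a_0 = -1; a_1 = 2; a_2 = 3; a_3 = -4/3; a_4 = -1/2; a_5 = 0; a_6 = -1/30


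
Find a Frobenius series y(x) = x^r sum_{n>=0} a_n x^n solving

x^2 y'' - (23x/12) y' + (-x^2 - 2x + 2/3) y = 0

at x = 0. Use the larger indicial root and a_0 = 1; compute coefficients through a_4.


Write in Frobenius form y'' + (p(x)/x) y' + (q(x)/x^2) y = 0:
  p(x) = -23/12,  q(x) = -x^2 - 2x + 2/3.
Indicial equation: r(r-1) + (-23/12) r + (2/3) = 0 -> roots r_1 = 8/3, r_2 = 1/4.
Take r = r_1 = 8/3. Let y(x) = x^r sum_{n>=0} a_n x^n with a_0 = 1.
Substitute y = x^r sum a_n x^n and match x^{r+n}. The recurrence is
  D(n) a_n - 2 a_{n-1} - 1 a_{n-2} = 0,  where D(n) = (r+n)(r+n-1) + (-23/12)(r+n) + (2/3).
  a_n = [2 a_{n-1} + 1 a_{n-2}] / D(n).
Since the indicial polynomial factors as (r - r_1)(r - r_2), D(n) = (r_1 + n - r_1)(r_1 + n - r_2) = n(n + 29/12).
Evaluating step by step (a_0 = 1):
  n = 1: D(1) = 1(1 + 29/12) = 41/12; numerator = 2(1) = 2; a_1 = (2)/(41/12) = 24/41
  n = 2: D(2) = 2(2 + 29/12) = 53/6; numerator = 2(24/41) + 1(1) = 89/41; a_2 = (89/41)/(53/6) = 534/2173
  n = 3: D(3) = 3(3 + 29/12) = 65/4; numerator = 2(534/2173) + 1(24/41) = 2340/2173; a_3 = (2340/2173)/(65/4) = 144/2173
  n = 4: D(4) = 4(4 + 29/12) = 77/3; numerator = 2(144/2173) + 1(534/2173) = 822/2173; a_4 = (822/2173)/(77/3) = 2466/167321

r = 8/3; a_0 = 1; a_1 = 24/41; a_2 = 534/2173; a_3 = 144/2173; a_4 = 2466/167321


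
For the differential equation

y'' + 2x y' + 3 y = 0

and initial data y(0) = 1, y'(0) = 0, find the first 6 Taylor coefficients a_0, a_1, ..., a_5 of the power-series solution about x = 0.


Ansatz: y(x) = sum_{n>=0} a_n x^n, so y'(x) = sum_{n>=1} n a_n x^(n-1) and y''(x) = sum_{n>=2} n(n-1) a_n x^(n-2).
Substitute into P(x) y'' + Q(x) y' + R(x) y = 0 with P(x) = 1, Q(x) = 2x, R(x) = 3, and match powers of x.
Initial conditions: a_0 = 1, a_1 = 0.
Setting the coefficient of each power of x to zero and solving order by order (substituting the coefficients already found):
  x^0: 2 a_2 + 3 a_0 = 0  ->  2 a_2 = -3 a_0 = -3  ->  a_2 = -3/2
  x^1: 6 a_3 + 5 a_1 = 0  ->  6 a_3 = -5 a_1 = 0  ->  a_3 = 0
  x^2: 12 a_4 + 7 a_2 = 0  ->  12 a_4 = -7 a_2 = 21/2  ->  a_4 = 7/8
  x^3: 20 a_5 + 9 a_3 = 0  ->  20 a_5 = -9 a_3 = 0  ->  a_5 = 0
Truncated series: y(x) = 1 - (3/2) x^2 + (7/8) x^4 + O(x^6).

a_0 = 1; a_1 = 0; a_2 = -3/2; a_3 = 0; a_4 = 7/8; a_5 = 0


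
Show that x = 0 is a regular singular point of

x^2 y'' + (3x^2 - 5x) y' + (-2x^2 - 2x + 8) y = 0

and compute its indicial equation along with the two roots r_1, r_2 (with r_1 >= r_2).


Divide by x^2 to reach normal form y'' + P_1(x) y' + P_2(x) y = 0 with P_1(x) = 3 - 5/x and P_2(x) = -2 - 2/x + 8/x^2.
x = 0 is a singular point because the y'-coefficient 3 - 5/x has a pole at x = 0 and the y-coefficient -2 - 2/x + 8/x^2 has a pole at x = 0.
It is a regular singular point because x P_1(x) = p(x) = 3x - 5 and x^2 P_2(x) = q(x) = -2x^2 - 2x + 8 are polynomials, hence analytic at x = 0.
p(0) = -5,  q(0) = 8.
Indicial equation: r(r-1) + p(0) r + q(0) = 0, i.e. r^2 + (p(0) - 1) r + q(0) = 0, i.e. r^2 - 6 r + 8 = 0.
Discriminant: (-6)^2 - 4(8) = 4, so r = (6 ± 2)/2.
Solving: r_1 = 4, r_2 = 2.

indicial: r^2 - 6 r + 8 = 0; roots r_1 = 4, r_2 = 2


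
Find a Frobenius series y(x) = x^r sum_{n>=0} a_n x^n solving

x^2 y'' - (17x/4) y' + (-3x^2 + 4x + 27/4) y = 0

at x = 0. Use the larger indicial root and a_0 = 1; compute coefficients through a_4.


Write in Frobenius form y'' + (p(x)/x) y' + (q(x)/x^2) y = 0:
  p(x) = -17/4,  q(x) = -3x^2 + 4x + 27/4.
Indicial equation: r(r-1) + (-17/4) r + (27/4) = 0 -> roots r_1 = 3, r_2 = 9/4.
Take r = r_1 = 3. Let y(x) = x^r sum_{n>=0} a_n x^n with a_0 = 1.
Substitute y = x^r sum a_n x^n and match x^{r+n}. The recurrence is
  D(n) a_n + 4 a_{n-1} - 3 a_{n-2} = 0,  where D(n) = (r+n)(r+n-1) + (-17/4)(r+n) + (27/4).
  a_n = [-4 a_{n-1} + 3 a_{n-2}] / D(n).
Since the indicial polynomial factors as (r - r_1)(r - r_2), D(n) = (r_1 + n - r_1)(r_1 + n - r_2) = n(n + 3/4).
Evaluating step by step (a_0 = 1):
  n = 1: D(1) = 1(1 + 3/4) = 7/4; numerator = -4(1) = -4; a_1 = (-4)/(7/4) = -16/7
  n = 2: D(2) = 2(2 + 3/4) = 11/2; numerator = -4(-16/7) + 3(1) = 85/7; a_2 = (85/7)/(11/2) = 170/77
  n = 3: D(3) = 3(3 + 3/4) = 45/4; numerator = -4(170/77) + 3(-16/7) = -1208/77; a_3 = (-1208/77)/(45/4) = -4832/3465
  n = 4: D(4) = 4(4 + 3/4) = 19; numerator = -4(-4832/3465) + 3(170/77) = 42278/3465; a_4 = (42278/3465)/(19) = 42278/65835

r = 3; a_0 = 1; a_1 = -16/7; a_2 = 170/77; a_3 = -4832/3465; a_4 = 42278/65835


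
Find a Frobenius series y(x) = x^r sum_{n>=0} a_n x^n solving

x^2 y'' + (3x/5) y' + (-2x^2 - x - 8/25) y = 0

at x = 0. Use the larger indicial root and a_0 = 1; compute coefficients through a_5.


Write in Frobenius form y'' + (p(x)/x) y' + (q(x)/x^2) y = 0:
  p(x) = 3/5,  q(x) = -2x^2 - x - 8/25.
Indicial equation: r(r-1) + (3/5) r + (-8/25) = 0 -> roots r_1 = 4/5, r_2 = -2/5.
Take r = r_1 = 4/5. Let y(x) = x^r sum_{n>=0} a_n x^n with a_0 = 1.
Substitute y = x^r sum a_n x^n and match x^{r+n}. The recurrence is
  D(n) a_n - 1 a_{n-1} - 2 a_{n-2} = 0,  where D(n) = (r+n)(r+n-1) + (3/5)(r+n) + (-8/25).
  a_n = [1 a_{n-1} + 2 a_{n-2}] / D(n).
Since the indicial polynomial factors as (r - r_1)(r - r_2), D(n) = (r_1 + n - r_1)(r_1 + n - r_2) = n(n + 6/5).
Evaluating step by step (a_0 = 1):
  n = 1: D(1) = 1(1 + 6/5) = 11/5; numerator = 1(1) = 1; a_1 = (1)/(11/5) = 5/11
  n = 2: D(2) = 2(2 + 6/5) = 32/5; numerator = 1(5/11) + 2(1) = 27/11; a_2 = (27/11)/(32/5) = 135/352
  n = 3: D(3) = 3(3 + 6/5) = 63/5; numerator = 1(135/352) + 2(5/11) = 455/352; a_3 = (455/352)/(63/5) = 325/3168
  n = 4: D(4) = 4(4 + 6/5) = 104/5; numerator = 1(325/3168) + 2(135/352) = 2755/3168; a_4 = (2755/3168)/(104/5) = 13775/329472
  n = 5: D(5) = 5(5 + 6/5) = 31; numerator = 1(13775/329472) + 2(325/3168) = 27125/109824; a_5 = (27125/109824)/(31) = 875/109824

r = 4/5; a_0 = 1; a_1 = 5/11; a_2 = 135/352; a_3 = 325/3168; a_4 = 13775/329472; a_5 = 875/109824


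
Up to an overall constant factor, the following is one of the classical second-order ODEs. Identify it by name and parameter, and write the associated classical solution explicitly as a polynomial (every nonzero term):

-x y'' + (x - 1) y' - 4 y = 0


All three coefficients share the factor -1; dividing through by -1 gives  x y'' + (1 - x) y' + 4 y = 0.
This matches the Laguerre equation x y'' + (1 - x) y' + n y = 0 with n = 4; the polynomial solution is L_4(x).
With y = sum_k a_k x^k, matching x^k gives (k+1)k a_{k+1} + (k+1) a_{k+1} - k a_k + n a_k = 0, i.e. (k+1)^2 a_{k+1} = (k - n) a_k = (k - 4) a_k. The right side vanishes at k = 4, so the series terminates at degree 4.
Standard normalization L_n(0) = 1 gives a_0 = 1. Work upward with a_{k+1} = (k - 4) a_k / (k+1)^2:
  a_1 = (0 - 4)(1) / 1^2 = -4/1 = -4
  a_2 = (1 - 4)(-4) / 2^2 = 12/4 = 3
  a_3 = (2 - 4)(3) / 3^2 = -6/9 = -2/3
  a_4 = (3 - 4)(-2/3) / 4^2 = (2/3)/16 = 1/24
Hence L_4(x) = x^4/24 - 2 x^3/3 + 3 x^2 - 4 x + 1.

L_4(x); series = x^4/24 - 2 x^3/3 + 3 x^2 - 4 x + 1


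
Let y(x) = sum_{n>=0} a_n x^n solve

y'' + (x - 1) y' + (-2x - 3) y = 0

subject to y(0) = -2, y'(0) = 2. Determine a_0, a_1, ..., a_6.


Ansatz: y(x) = sum_{n>=0} a_n x^n, so y'(x) = sum_{n>=1} n a_n x^(n-1) and y''(x) = sum_{n>=2} n(n-1) a_n x^(n-2).
Substitute into P(x) y'' + Q(x) y' + R(x) y = 0 with P(x) = 1, Q(x) = x - 1, R(x) = -2x - 3, and match powers of x.
Initial conditions: a_0 = -2, a_1 = 2.
Setting the coefficient of each power of x to zero and solving order by order (substituting the coefficients already found):
  x^0: 2 a_2 - a_1 - 3 a_0 = 0  ->  2 a_2 = a_1 + 3 a_0 = -4  ->  a_2 = -2
  x^1: 6 a_3 - 2 a_2 - 2 a_1 - 2 a_0 = 0  ->  6 a_3 = 2 a_2 + 2 a_1 + 2 a_0 = -4  ->  a_3 = -2/3
  x^2: 12 a_4 - 3 a_3 - a_2 - 2 a_1 = 0  ->  12 a_4 = 3 a_3 + a_2 + 2 a_1 = 0  ->  a_4 = 0
  x^3: 20 a_5 - 4 a_4 - 2 a_2 = 0  ->  20 a_5 = 4 a_4 + 2 a_2 = -4  ->  a_5 = -1/5
  x^4: 30 a_6 - 5 a_5 + a_4 - 2 a_3 = 0  ->  30 a_6 = 5 a_5 - a_4 + 2 a_3 = -7/3  ->  a_6 = -7/90
Truncated series: y(x) = -2 + 2 x - 2 x^2 - (2/3) x^3 - (1/5) x^5 - (7/90) x^6 + O(x^7).

a_0 = -2; a_1 = 2; a_2 = -2; a_3 = -2/3; a_4 = 0; a_5 = -1/5; a_6 = -7/90


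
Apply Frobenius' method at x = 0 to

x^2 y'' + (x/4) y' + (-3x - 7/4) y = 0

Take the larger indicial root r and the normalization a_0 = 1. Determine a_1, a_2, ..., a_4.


Write in Frobenius form y'' + (p(x)/x) y' + (q(x)/x^2) y = 0:
  p(x) = 1/4,  q(x) = -3x - 7/4.
Indicial equation: r(r-1) + (1/4) r + (-7/4) = 0 -> roots r_1 = 7/4, r_2 = -1.
Take r = r_1 = 7/4. Let y(x) = x^r sum_{n>=0} a_n x^n with a_0 = 1.
Substitute y = x^r sum a_n x^n and match x^{r+n}. The recurrence is
  D(n) a_n - 3 a_{n-1} = 0,  where D(n) = (r+n)(r+n-1) + (1/4)(r+n) + (-7/4).
  a_n = 3 / D(n) * a_{n-1}.
Since the indicial polynomial factors as (r - r_1)(r - r_2), D(n) = (r_1 + n - r_1)(r_1 + n - r_2) = n(n + 11/4).
Evaluating step by step (a_0 = 1):
  n = 1: D(1) = 1(1 + 11/4) = 15/4; numerator = 3(1) = 3; a_1 = (3)/(15/4) = 4/5
  n = 2: D(2) = 2(2 + 11/4) = 19/2; numerator = 3(4/5) = 12/5; a_2 = (12/5)/(19/2) = 24/95
  n = 3: D(3) = 3(3 + 11/4) = 69/4; numerator = 3(24/95) = 72/95; a_3 = (72/95)/(69/4) = 96/2185
  n = 4: D(4) = 4(4 + 11/4) = 27; numerator = 3(96/2185) = 288/2185; a_4 = (288/2185)/(27) = 32/6555

r = 7/4; a_0 = 1; a_1 = 4/5; a_2 = 24/95; a_3 = 96/2185; a_4 = 32/6555


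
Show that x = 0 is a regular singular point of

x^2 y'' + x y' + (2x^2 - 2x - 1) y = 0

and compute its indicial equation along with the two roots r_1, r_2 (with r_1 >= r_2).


Divide by x^2 to reach normal form y'' + P_1(x) y' + P_2(x) y = 0 with P_1(x) = 1/x and P_2(x) = 2 - 2/x - 1/x^2.
x = 0 is a singular point because the y'-coefficient 1/x has a pole at x = 0 and the y-coefficient 2 - 2/x - 1/x^2 has a pole at x = 0.
It is a regular singular point because x P_1(x) = p(x) = 1 and x^2 P_2(x) = q(x) = 2x^2 - 2x - 1 are polynomials, hence analytic at x = 0.
p(0) = 1,  q(0) = -1.
Indicial equation: r(r-1) + p(0) r + q(0) = 0, i.e. r^2 + (p(0) - 1) r + q(0) = 0, i.e. r^2 - 1 = 0.
Discriminant: (0)^2 - 4(-1) = 4, so r = (0 ± 2)/2.
Solving: r_1 = 1, r_2 = -1.

indicial: r^2 - 1 = 0; roots r_1 = 1, r_2 = -1


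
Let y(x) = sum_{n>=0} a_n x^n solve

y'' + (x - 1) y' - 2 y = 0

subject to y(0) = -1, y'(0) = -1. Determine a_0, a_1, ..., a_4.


Ansatz: y(x) = sum_{n>=0} a_n x^n, so y'(x) = sum_{n>=1} n a_n x^(n-1) and y''(x) = sum_{n>=2} n(n-1) a_n x^(n-2).
Substitute into P(x) y'' + Q(x) y' + R(x) y = 0 with P(x) = 1, Q(x) = x - 1, R(x) = -2, and match powers of x.
Initial conditions: a_0 = -1, a_1 = -1.
Setting the coefficient of each power of x to zero and solving order by order (substituting the coefficients already found):
  x^0: 2 a_2 - a_1 - 2 a_0 = 0  ->  2 a_2 = a_1 + 2 a_0 = -3  ->  a_2 = -3/2
  x^1: 6 a_3 - 2 a_2 - a_1 = 0  ->  6 a_3 = 2 a_2 + a_1 = -4  ->  a_3 = -2/3
  x^2: 12 a_4 - 3 a_3 = 0  ->  12 a_4 = 3 a_3 = -2  ->  a_4 = -1/6
Truncated series: y(x) = -1 - x - (3/2) x^2 - (2/3) x^3 - (1/6) x^4 + O(x^5).

a_0 = -1; a_1 = -1; a_2 = -3/2; a_3 = -2/3; a_4 = -1/6
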